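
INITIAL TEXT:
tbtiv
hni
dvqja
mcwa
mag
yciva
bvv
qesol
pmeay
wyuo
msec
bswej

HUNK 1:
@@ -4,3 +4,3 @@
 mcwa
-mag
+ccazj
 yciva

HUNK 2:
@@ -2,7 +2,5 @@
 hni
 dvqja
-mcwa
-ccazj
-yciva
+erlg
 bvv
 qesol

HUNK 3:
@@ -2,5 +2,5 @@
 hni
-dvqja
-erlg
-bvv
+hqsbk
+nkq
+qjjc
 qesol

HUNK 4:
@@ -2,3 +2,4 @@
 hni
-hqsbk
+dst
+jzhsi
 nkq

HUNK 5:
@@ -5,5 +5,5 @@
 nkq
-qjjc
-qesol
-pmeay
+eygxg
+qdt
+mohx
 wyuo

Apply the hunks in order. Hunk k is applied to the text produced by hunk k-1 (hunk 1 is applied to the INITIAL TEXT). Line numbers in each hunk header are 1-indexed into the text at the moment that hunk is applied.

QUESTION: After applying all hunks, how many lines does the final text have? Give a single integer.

Hunk 1: at line 4 remove [mag] add [ccazj] -> 12 lines: tbtiv hni dvqja mcwa ccazj yciva bvv qesol pmeay wyuo msec bswej
Hunk 2: at line 2 remove [mcwa,ccazj,yciva] add [erlg] -> 10 lines: tbtiv hni dvqja erlg bvv qesol pmeay wyuo msec bswej
Hunk 3: at line 2 remove [dvqja,erlg,bvv] add [hqsbk,nkq,qjjc] -> 10 lines: tbtiv hni hqsbk nkq qjjc qesol pmeay wyuo msec bswej
Hunk 4: at line 2 remove [hqsbk] add [dst,jzhsi] -> 11 lines: tbtiv hni dst jzhsi nkq qjjc qesol pmeay wyuo msec bswej
Hunk 5: at line 5 remove [qjjc,qesol,pmeay] add [eygxg,qdt,mohx] -> 11 lines: tbtiv hni dst jzhsi nkq eygxg qdt mohx wyuo msec bswej
Final line count: 11

Answer: 11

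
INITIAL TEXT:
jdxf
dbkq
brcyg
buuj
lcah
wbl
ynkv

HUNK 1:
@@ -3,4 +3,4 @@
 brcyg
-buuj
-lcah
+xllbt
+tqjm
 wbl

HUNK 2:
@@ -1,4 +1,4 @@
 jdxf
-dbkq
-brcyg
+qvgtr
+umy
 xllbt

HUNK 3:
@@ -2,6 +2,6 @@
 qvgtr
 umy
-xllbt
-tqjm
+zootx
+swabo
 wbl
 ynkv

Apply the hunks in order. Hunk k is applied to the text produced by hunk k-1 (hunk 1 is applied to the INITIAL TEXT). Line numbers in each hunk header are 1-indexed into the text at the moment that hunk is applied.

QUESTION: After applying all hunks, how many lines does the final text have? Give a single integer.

Answer: 7

Derivation:
Hunk 1: at line 3 remove [buuj,lcah] add [xllbt,tqjm] -> 7 lines: jdxf dbkq brcyg xllbt tqjm wbl ynkv
Hunk 2: at line 1 remove [dbkq,brcyg] add [qvgtr,umy] -> 7 lines: jdxf qvgtr umy xllbt tqjm wbl ynkv
Hunk 3: at line 2 remove [xllbt,tqjm] add [zootx,swabo] -> 7 lines: jdxf qvgtr umy zootx swabo wbl ynkv
Final line count: 7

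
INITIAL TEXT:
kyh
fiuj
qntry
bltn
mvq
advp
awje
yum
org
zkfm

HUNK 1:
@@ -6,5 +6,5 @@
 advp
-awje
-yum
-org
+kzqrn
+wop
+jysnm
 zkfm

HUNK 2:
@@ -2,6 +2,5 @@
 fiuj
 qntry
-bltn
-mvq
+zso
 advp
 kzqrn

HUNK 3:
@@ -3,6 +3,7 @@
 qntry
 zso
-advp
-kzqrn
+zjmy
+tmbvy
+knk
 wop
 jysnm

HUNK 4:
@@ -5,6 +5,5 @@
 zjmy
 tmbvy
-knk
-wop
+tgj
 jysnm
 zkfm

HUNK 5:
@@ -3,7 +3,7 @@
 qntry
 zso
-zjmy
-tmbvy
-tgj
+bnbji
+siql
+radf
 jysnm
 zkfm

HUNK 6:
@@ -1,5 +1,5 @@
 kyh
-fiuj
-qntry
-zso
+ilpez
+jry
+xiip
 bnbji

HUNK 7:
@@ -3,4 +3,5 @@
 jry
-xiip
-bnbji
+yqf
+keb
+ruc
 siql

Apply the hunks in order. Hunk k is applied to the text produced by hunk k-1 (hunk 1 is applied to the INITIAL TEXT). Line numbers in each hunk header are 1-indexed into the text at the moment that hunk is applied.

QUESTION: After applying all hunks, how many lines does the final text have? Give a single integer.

Hunk 1: at line 6 remove [awje,yum,org] add [kzqrn,wop,jysnm] -> 10 lines: kyh fiuj qntry bltn mvq advp kzqrn wop jysnm zkfm
Hunk 2: at line 2 remove [bltn,mvq] add [zso] -> 9 lines: kyh fiuj qntry zso advp kzqrn wop jysnm zkfm
Hunk 3: at line 3 remove [advp,kzqrn] add [zjmy,tmbvy,knk] -> 10 lines: kyh fiuj qntry zso zjmy tmbvy knk wop jysnm zkfm
Hunk 4: at line 5 remove [knk,wop] add [tgj] -> 9 lines: kyh fiuj qntry zso zjmy tmbvy tgj jysnm zkfm
Hunk 5: at line 3 remove [zjmy,tmbvy,tgj] add [bnbji,siql,radf] -> 9 lines: kyh fiuj qntry zso bnbji siql radf jysnm zkfm
Hunk 6: at line 1 remove [fiuj,qntry,zso] add [ilpez,jry,xiip] -> 9 lines: kyh ilpez jry xiip bnbji siql radf jysnm zkfm
Hunk 7: at line 3 remove [xiip,bnbji] add [yqf,keb,ruc] -> 10 lines: kyh ilpez jry yqf keb ruc siql radf jysnm zkfm
Final line count: 10

Answer: 10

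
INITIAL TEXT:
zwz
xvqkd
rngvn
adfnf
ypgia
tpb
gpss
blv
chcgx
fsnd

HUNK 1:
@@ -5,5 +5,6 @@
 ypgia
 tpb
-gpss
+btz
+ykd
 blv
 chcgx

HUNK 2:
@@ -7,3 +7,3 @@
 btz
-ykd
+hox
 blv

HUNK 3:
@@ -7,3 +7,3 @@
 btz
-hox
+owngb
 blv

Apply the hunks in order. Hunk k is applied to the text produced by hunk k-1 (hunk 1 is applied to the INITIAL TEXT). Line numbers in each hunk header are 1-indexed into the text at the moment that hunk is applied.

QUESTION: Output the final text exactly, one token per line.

Answer: zwz
xvqkd
rngvn
adfnf
ypgia
tpb
btz
owngb
blv
chcgx
fsnd

Derivation:
Hunk 1: at line 5 remove [gpss] add [btz,ykd] -> 11 lines: zwz xvqkd rngvn adfnf ypgia tpb btz ykd blv chcgx fsnd
Hunk 2: at line 7 remove [ykd] add [hox] -> 11 lines: zwz xvqkd rngvn adfnf ypgia tpb btz hox blv chcgx fsnd
Hunk 3: at line 7 remove [hox] add [owngb] -> 11 lines: zwz xvqkd rngvn adfnf ypgia tpb btz owngb blv chcgx fsnd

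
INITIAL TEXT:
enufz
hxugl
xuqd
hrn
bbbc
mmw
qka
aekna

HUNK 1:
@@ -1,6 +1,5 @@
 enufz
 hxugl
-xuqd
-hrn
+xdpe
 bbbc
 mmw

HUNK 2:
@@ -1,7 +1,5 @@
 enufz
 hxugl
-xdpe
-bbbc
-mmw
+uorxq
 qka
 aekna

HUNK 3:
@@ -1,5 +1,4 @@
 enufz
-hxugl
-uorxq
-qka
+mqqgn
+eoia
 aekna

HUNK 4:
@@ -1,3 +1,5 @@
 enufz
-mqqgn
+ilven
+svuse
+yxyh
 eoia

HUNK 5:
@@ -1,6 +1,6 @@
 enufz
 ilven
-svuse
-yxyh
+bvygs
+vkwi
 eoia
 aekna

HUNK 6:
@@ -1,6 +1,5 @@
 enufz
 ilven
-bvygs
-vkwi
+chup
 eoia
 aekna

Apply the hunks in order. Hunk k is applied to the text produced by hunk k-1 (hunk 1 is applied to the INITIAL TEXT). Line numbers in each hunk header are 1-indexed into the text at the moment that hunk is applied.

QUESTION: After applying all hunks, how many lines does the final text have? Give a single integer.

Answer: 5

Derivation:
Hunk 1: at line 1 remove [xuqd,hrn] add [xdpe] -> 7 lines: enufz hxugl xdpe bbbc mmw qka aekna
Hunk 2: at line 1 remove [xdpe,bbbc,mmw] add [uorxq] -> 5 lines: enufz hxugl uorxq qka aekna
Hunk 3: at line 1 remove [hxugl,uorxq,qka] add [mqqgn,eoia] -> 4 lines: enufz mqqgn eoia aekna
Hunk 4: at line 1 remove [mqqgn] add [ilven,svuse,yxyh] -> 6 lines: enufz ilven svuse yxyh eoia aekna
Hunk 5: at line 1 remove [svuse,yxyh] add [bvygs,vkwi] -> 6 lines: enufz ilven bvygs vkwi eoia aekna
Hunk 6: at line 1 remove [bvygs,vkwi] add [chup] -> 5 lines: enufz ilven chup eoia aekna
Final line count: 5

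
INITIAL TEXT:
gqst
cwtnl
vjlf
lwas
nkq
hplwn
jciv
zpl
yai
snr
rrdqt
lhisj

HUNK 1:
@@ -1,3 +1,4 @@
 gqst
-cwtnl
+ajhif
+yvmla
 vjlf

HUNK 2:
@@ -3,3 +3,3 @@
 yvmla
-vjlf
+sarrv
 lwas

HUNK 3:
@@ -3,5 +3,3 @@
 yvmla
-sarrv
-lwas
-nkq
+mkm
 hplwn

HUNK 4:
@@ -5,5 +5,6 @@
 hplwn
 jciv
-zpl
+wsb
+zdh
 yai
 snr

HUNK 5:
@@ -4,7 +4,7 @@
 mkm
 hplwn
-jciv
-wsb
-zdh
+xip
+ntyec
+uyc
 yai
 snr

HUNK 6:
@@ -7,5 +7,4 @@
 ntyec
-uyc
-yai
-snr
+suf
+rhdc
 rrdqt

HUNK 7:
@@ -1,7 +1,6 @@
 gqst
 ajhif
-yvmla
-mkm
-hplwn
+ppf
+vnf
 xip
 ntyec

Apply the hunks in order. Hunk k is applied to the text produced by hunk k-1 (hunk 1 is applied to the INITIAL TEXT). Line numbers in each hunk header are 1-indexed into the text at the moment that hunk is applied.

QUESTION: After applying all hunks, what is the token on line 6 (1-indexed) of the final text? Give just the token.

Hunk 1: at line 1 remove [cwtnl] add [ajhif,yvmla] -> 13 lines: gqst ajhif yvmla vjlf lwas nkq hplwn jciv zpl yai snr rrdqt lhisj
Hunk 2: at line 3 remove [vjlf] add [sarrv] -> 13 lines: gqst ajhif yvmla sarrv lwas nkq hplwn jciv zpl yai snr rrdqt lhisj
Hunk 3: at line 3 remove [sarrv,lwas,nkq] add [mkm] -> 11 lines: gqst ajhif yvmla mkm hplwn jciv zpl yai snr rrdqt lhisj
Hunk 4: at line 5 remove [zpl] add [wsb,zdh] -> 12 lines: gqst ajhif yvmla mkm hplwn jciv wsb zdh yai snr rrdqt lhisj
Hunk 5: at line 4 remove [jciv,wsb,zdh] add [xip,ntyec,uyc] -> 12 lines: gqst ajhif yvmla mkm hplwn xip ntyec uyc yai snr rrdqt lhisj
Hunk 6: at line 7 remove [uyc,yai,snr] add [suf,rhdc] -> 11 lines: gqst ajhif yvmla mkm hplwn xip ntyec suf rhdc rrdqt lhisj
Hunk 7: at line 1 remove [yvmla,mkm,hplwn] add [ppf,vnf] -> 10 lines: gqst ajhif ppf vnf xip ntyec suf rhdc rrdqt lhisj
Final line 6: ntyec

Answer: ntyec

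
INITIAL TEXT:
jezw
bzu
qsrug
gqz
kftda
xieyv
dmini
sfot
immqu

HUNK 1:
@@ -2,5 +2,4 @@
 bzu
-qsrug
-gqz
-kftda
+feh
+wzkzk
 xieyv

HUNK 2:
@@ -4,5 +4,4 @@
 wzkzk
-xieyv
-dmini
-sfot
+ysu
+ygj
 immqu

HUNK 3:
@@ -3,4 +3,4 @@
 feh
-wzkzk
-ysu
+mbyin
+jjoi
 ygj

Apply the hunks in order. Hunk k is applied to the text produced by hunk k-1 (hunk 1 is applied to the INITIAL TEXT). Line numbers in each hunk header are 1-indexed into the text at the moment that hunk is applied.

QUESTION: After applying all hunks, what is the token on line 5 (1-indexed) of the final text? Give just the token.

Answer: jjoi

Derivation:
Hunk 1: at line 2 remove [qsrug,gqz,kftda] add [feh,wzkzk] -> 8 lines: jezw bzu feh wzkzk xieyv dmini sfot immqu
Hunk 2: at line 4 remove [xieyv,dmini,sfot] add [ysu,ygj] -> 7 lines: jezw bzu feh wzkzk ysu ygj immqu
Hunk 3: at line 3 remove [wzkzk,ysu] add [mbyin,jjoi] -> 7 lines: jezw bzu feh mbyin jjoi ygj immqu
Final line 5: jjoi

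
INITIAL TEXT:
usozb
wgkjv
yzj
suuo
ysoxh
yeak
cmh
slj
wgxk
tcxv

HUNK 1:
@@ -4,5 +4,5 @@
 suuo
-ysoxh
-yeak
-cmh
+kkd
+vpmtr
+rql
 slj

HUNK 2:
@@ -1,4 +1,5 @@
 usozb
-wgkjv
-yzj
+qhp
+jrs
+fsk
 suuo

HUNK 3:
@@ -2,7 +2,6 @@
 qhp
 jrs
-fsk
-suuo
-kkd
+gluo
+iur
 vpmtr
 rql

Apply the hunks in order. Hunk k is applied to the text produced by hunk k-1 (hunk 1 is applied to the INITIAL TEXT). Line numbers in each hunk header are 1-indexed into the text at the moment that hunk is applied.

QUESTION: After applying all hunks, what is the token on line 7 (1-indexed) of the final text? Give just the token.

Hunk 1: at line 4 remove [ysoxh,yeak,cmh] add [kkd,vpmtr,rql] -> 10 lines: usozb wgkjv yzj suuo kkd vpmtr rql slj wgxk tcxv
Hunk 2: at line 1 remove [wgkjv,yzj] add [qhp,jrs,fsk] -> 11 lines: usozb qhp jrs fsk suuo kkd vpmtr rql slj wgxk tcxv
Hunk 3: at line 2 remove [fsk,suuo,kkd] add [gluo,iur] -> 10 lines: usozb qhp jrs gluo iur vpmtr rql slj wgxk tcxv
Final line 7: rql

Answer: rql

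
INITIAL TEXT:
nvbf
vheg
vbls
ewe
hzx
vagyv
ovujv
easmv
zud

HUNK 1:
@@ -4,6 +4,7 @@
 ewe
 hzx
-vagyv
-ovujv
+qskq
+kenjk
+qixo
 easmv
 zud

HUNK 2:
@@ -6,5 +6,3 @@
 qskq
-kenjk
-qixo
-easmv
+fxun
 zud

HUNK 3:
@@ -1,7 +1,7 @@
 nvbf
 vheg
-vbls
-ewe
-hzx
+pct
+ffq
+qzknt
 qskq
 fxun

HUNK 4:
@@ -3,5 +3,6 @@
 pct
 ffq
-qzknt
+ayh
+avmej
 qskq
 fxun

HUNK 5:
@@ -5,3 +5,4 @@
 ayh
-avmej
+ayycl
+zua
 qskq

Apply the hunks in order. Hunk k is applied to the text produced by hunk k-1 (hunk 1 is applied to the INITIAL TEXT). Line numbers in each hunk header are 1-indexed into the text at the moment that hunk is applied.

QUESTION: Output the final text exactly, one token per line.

Hunk 1: at line 4 remove [vagyv,ovujv] add [qskq,kenjk,qixo] -> 10 lines: nvbf vheg vbls ewe hzx qskq kenjk qixo easmv zud
Hunk 2: at line 6 remove [kenjk,qixo,easmv] add [fxun] -> 8 lines: nvbf vheg vbls ewe hzx qskq fxun zud
Hunk 3: at line 1 remove [vbls,ewe,hzx] add [pct,ffq,qzknt] -> 8 lines: nvbf vheg pct ffq qzknt qskq fxun zud
Hunk 4: at line 3 remove [qzknt] add [ayh,avmej] -> 9 lines: nvbf vheg pct ffq ayh avmej qskq fxun zud
Hunk 5: at line 5 remove [avmej] add [ayycl,zua] -> 10 lines: nvbf vheg pct ffq ayh ayycl zua qskq fxun zud

Answer: nvbf
vheg
pct
ffq
ayh
ayycl
zua
qskq
fxun
zud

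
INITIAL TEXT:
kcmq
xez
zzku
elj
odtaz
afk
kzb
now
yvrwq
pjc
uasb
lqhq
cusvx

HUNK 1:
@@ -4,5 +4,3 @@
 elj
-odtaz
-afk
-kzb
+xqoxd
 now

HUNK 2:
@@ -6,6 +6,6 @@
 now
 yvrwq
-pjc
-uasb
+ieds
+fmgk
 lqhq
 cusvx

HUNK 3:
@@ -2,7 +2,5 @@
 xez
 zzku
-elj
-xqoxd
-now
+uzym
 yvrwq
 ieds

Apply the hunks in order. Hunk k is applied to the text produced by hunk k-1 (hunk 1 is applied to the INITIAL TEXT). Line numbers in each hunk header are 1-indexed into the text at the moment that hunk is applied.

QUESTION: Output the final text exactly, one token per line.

Hunk 1: at line 4 remove [odtaz,afk,kzb] add [xqoxd] -> 11 lines: kcmq xez zzku elj xqoxd now yvrwq pjc uasb lqhq cusvx
Hunk 2: at line 6 remove [pjc,uasb] add [ieds,fmgk] -> 11 lines: kcmq xez zzku elj xqoxd now yvrwq ieds fmgk lqhq cusvx
Hunk 3: at line 2 remove [elj,xqoxd,now] add [uzym] -> 9 lines: kcmq xez zzku uzym yvrwq ieds fmgk lqhq cusvx

Answer: kcmq
xez
zzku
uzym
yvrwq
ieds
fmgk
lqhq
cusvx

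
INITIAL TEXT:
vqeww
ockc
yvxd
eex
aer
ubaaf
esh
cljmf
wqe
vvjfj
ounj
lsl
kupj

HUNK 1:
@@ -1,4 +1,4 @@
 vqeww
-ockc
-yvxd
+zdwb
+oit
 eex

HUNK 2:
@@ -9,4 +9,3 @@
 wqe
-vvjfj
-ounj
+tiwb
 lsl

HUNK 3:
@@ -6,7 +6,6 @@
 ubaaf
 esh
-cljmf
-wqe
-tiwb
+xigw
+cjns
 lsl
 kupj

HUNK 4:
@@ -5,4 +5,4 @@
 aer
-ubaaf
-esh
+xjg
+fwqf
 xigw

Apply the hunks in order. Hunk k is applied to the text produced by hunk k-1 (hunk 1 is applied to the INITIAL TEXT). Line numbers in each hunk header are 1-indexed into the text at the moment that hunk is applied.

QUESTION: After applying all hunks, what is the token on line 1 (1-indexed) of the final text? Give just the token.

Hunk 1: at line 1 remove [ockc,yvxd] add [zdwb,oit] -> 13 lines: vqeww zdwb oit eex aer ubaaf esh cljmf wqe vvjfj ounj lsl kupj
Hunk 2: at line 9 remove [vvjfj,ounj] add [tiwb] -> 12 lines: vqeww zdwb oit eex aer ubaaf esh cljmf wqe tiwb lsl kupj
Hunk 3: at line 6 remove [cljmf,wqe,tiwb] add [xigw,cjns] -> 11 lines: vqeww zdwb oit eex aer ubaaf esh xigw cjns lsl kupj
Hunk 4: at line 5 remove [ubaaf,esh] add [xjg,fwqf] -> 11 lines: vqeww zdwb oit eex aer xjg fwqf xigw cjns lsl kupj
Final line 1: vqeww

Answer: vqeww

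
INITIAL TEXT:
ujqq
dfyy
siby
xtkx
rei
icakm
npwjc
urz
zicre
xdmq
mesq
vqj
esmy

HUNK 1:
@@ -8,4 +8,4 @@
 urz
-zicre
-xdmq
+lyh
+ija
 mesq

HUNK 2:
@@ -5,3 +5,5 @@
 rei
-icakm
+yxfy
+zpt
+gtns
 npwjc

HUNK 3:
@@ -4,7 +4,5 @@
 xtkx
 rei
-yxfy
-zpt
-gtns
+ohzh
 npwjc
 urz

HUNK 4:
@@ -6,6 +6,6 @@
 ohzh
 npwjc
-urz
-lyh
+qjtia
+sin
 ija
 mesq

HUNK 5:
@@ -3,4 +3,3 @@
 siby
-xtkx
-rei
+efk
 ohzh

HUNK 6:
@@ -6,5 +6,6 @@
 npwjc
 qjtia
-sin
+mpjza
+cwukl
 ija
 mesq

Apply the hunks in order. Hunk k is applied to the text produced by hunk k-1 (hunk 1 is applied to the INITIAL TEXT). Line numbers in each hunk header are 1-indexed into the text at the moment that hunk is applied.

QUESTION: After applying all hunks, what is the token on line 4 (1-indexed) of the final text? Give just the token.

Hunk 1: at line 8 remove [zicre,xdmq] add [lyh,ija] -> 13 lines: ujqq dfyy siby xtkx rei icakm npwjc urz lyh ija mesq vqj esmy
Hunk 2: at line 5 remove [icakm] add [yxfy,zpt,gtns] -> 15 lines: ujqq dfyy siby xtkx rei yxfy zpt gtns npwjc urz lyh ija mesq vqj esmy
Hunk 3: at line 4 remove [yxfy,zpt,gtns] add [ohzh] -> 13 lines: ujqq dfyy siby xtkx rei ohzh npwjc urz lyh ija mesq vqj esmy
Hunk 4: at line 6 remove [urz,lyh] add [qjtia,sin] -> 13 lines: ujqq dfyy siby xtkx rei ohzh npwjc qjtia sin ija mesq vqj esmy
Hunk 5: at line 3 remove [xtkx,rei] add [efk] -> 12 lines: ujqq dfyy siby efk ohzh npwjc qjtia sin ija mesq vqj esmy
Hunk 6: at line 6 remove [sin] add [mpjza,cwukl] -> 13 lines: ujqq dfyy siby efk ohzh npwjc qjtia mpjza cwukl ija mesq vqj esmy
Final line 4: efk

Answer: efk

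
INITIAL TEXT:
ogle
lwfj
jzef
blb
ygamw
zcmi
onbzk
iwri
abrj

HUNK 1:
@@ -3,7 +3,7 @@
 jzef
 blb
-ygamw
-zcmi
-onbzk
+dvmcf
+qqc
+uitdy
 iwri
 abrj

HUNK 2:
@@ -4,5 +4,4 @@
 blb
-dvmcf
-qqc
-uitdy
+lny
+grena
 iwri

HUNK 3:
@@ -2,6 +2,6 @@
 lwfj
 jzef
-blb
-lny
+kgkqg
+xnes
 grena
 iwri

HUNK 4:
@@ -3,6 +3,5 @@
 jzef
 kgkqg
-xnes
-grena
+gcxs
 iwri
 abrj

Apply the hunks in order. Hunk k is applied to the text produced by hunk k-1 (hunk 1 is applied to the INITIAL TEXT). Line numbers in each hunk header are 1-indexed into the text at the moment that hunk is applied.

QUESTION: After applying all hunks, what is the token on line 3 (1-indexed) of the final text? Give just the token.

Answer: jzef

Derivation:
Hunk 1: at line 3 remove [ygamw,zcmi,onbzk] add [dvmcf,qqc,uitdy] -> 9 lines: ogle lwfj jzef blb dvmcf qqc uitdy iwri abrj
Hunk 2: at line 4 remove [dvmcf,qqc,uitdy] add [lny,grena] -> 8 lines: ogle lwfj jzef blb lny grena iwri abrj
Hunk 3: at line 2 remove [blb,lny] add [kgkqg,xnes] -> 8 lines: ogle lwfj jzef kgkqg xnes grena iwri abrj
Hunk 4: at line 3 remove [xnes,grena] add [gcxs] -> 7 lines: ogle lwfj jzef kgkqg gcxs iwri abrj
Final line 3: jzef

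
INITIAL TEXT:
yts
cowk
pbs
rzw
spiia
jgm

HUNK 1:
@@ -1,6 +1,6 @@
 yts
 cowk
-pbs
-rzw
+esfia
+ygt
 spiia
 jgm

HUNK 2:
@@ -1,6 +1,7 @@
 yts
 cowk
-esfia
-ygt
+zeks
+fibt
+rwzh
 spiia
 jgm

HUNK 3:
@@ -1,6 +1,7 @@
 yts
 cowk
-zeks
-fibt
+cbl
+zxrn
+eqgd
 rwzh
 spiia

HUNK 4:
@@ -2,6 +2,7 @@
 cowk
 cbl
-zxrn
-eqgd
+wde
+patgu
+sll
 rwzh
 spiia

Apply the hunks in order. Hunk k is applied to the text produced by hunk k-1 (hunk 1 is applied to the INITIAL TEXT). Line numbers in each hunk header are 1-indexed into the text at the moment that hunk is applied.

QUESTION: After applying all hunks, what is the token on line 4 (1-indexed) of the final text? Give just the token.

Answer: wde

Derivation:
Hunk 1: at line 1 remove [pbs,rzw] add [esfia,ygt] -> 6 lines: yts cowk esfia ygt spiia jgm
Hunk 2: at line 1 remove [esfia,ygt] add [zeks,fibt,rwzh] -> 7 lines: yts cowk zeks fibt rwzh spiia jgm
Hunk 3: at line 1 remove [zeks,fibt] add [cbl,zxrn,eqgd] -> 8 lines: yts cowk cbl zxrn eqgd rwzh spiia jgm
Hunk 4: at line 2 remove [zxrn,eqgd] add [wde,patgu,sll] -> 9 lines: yts cowk cbl wde patgu sll rwzh spiia jgm
Final line 4: wde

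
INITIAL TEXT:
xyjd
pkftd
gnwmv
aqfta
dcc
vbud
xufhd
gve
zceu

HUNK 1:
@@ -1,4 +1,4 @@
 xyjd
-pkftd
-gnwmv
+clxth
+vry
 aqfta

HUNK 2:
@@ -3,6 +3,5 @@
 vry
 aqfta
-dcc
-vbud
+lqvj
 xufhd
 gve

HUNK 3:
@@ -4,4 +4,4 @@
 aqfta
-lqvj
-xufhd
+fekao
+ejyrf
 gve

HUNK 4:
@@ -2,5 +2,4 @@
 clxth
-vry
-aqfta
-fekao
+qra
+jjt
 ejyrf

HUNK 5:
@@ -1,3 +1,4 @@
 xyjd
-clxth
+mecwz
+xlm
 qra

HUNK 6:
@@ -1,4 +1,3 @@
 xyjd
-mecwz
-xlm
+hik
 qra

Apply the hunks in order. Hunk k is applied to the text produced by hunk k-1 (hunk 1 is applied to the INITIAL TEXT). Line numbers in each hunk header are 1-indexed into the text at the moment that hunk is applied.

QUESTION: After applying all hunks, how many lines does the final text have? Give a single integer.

Answer: 7

Derivation:
Hunk 1: at line 1 remove [pkftd,gnwmv] add [clxth,vry] -> 9 lines: xyjd clxth vry aqfta dcc vbud xufhd gve zceu
Hunk 2: at line 3 remove [dcc,vbud] add [lqvj] -> 8 lines: xyjd clxth vry aqfta lqvj xufhd gve zceu
Hunk 3: at line 4 remove [lqvj,xufhd] add [fekao,ejyrf] -> 8 lines: xyjd clxth vry aqfta fekao ejyrf gve zceu
Hunk 4: at line 2 remove [vry,aqfta,fekao] add [qra,jjt] -> 7 lines: xyjd clxth qra jjt ejyrf gve zceu
Hunk 5: at line 1 remove [clxth] add [mecwz,xlm] -> 8 lines: xyjd mecwz xlm qra jjt ejyrf gve zceu
Hunk 6: at line 1 remove [mecwz,xlm] add [hik] -> 7 lines: xyjd hik qra jjt ejyrf gve zceu
Final line count: 7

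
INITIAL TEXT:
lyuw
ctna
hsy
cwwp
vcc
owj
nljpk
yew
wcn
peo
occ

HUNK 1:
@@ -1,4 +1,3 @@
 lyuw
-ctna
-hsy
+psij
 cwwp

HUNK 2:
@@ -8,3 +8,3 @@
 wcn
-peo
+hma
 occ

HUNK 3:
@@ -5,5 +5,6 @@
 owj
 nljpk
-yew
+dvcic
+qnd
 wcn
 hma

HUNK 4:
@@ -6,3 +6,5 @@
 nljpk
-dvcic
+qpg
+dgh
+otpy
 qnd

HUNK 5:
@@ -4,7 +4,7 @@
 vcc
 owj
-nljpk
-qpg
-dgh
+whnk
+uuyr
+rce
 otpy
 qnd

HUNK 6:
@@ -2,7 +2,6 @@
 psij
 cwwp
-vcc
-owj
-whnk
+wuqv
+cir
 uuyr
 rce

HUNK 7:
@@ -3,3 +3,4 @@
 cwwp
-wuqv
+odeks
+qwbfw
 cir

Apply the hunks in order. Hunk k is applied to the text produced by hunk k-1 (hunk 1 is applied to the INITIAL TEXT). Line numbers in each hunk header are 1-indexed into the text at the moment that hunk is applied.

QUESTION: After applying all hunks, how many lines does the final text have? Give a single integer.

Hunk 1: at line 1 remove [ctna,hsy] add [psij] -> 10 lines: lyuw psij cwwp vcc owj nljpk yew wcn peo occ
Hunk 2: at line 8 remove [peo] add [hma] -> 10 lines: lyuw psij cwwp vcc owj nljpk yew wcn hma occ
Hunk 3: at line 5 remove [yew] add [dvcic,qnd] -> 11 lines: lyuw psij cwwp vcc owj nljpk dvcic qnd wcn hma occ
Hunk 4: at line 6 remove [dvcic] add [qpg,dgh,otpy] -> 13 lines: lyuw psij cwwp vcc owj nljpk qpg dgh otpy qnd wcn hma occ
Hunk 5: at line 4 remove [nljpk,qpg,dgh] add [whnk,uuyr,rce] -> 13 lines: lyuw psij cwwp vcc owj whnk uuyr rce otpy qnd wcn hma occ
Hunk 6: at line 2 remove [vcc,owj,whnk] add [wuqv,cir] -> 12 lines: lyuw psij cwwp wuqv cir uuyr rce otpy qnd wcn hma occ
Hunk 7: at line 3 remove [wuqv] add [odeks,qwbfw] -> 13 lines: lyuw psij cwwp odeks qwbfw cir uuyr rce otpy qnd wcn hma occ
Final line count: 13

Answer: 13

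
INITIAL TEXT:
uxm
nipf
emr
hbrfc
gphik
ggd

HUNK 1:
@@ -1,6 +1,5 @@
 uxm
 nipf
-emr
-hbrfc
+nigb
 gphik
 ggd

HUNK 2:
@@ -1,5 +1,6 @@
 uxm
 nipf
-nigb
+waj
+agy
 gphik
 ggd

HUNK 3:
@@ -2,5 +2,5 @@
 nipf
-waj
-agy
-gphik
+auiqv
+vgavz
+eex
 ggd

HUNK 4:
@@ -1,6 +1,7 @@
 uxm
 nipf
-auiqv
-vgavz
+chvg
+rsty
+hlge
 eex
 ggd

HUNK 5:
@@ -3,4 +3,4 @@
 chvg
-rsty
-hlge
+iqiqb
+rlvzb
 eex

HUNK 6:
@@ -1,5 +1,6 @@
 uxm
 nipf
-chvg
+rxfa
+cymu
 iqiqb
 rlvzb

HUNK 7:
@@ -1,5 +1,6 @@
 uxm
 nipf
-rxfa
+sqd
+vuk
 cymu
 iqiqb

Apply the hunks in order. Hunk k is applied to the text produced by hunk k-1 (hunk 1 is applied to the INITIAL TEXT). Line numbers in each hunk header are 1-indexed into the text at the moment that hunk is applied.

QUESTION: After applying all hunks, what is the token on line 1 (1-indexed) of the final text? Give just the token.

Hunk 1: at line 1 remove [emr,hbrfc] add [nigb] -> 5 lines: uxm nipf nigb gphik ggd
Hunk 2: at line 1 remove [nigb] add [waj,agy] -> 6 lines: uxm nipf waj agy gphik ggd
Hunk 3: at line 2 remove [waj,agy,gphik] add [auiqv,vgavz,eex] -> 6 lines: uxm nipf auiqv vgavz eex ggd
Hunk 4: at line 1 remove [auiqv,vgavz] add [chvg,rsty,hlge] -> 7 lines: uxm nipf chvg rsty hlge eex ggd
Hunk 5: at line 3 remove [rsty,hlge] add [iqiqb,rlvzb] -> 7 lines: uxm nipf chvg iqiqb rlvzb eex ggd
Hunk 6: at line 1 remove [chvg] add [rxfa,cymu] -> 8 lines: uxm nipf rxfa cymu iqiqb rlvzb eex ggd
Hunk 7: at line 1 remove [rxfa] add [sqd,vuk] -> 9 lines: uxm nipf sqd vuk cymu iqiqb rlvzb eex ggd
Final line 1: uxm

Answer: uxm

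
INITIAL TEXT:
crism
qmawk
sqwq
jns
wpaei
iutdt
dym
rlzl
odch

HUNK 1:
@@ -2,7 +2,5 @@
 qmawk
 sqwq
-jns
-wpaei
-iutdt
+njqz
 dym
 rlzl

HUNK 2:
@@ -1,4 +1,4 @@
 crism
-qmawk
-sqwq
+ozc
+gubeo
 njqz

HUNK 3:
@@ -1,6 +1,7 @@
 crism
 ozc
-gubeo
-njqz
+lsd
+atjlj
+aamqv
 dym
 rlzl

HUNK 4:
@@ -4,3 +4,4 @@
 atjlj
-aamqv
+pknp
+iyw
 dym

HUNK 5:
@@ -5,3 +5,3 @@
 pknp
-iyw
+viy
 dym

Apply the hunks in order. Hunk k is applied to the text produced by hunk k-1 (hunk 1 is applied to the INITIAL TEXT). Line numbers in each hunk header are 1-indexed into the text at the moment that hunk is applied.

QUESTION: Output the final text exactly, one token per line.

Answer: crism
ozc
lsd
atjlj
pknp
viy
dym
rlzl
odch

Derivation:
Hunk 1: at line 2 remove [jns,wpaei,iutdt] add [njqz] -> 7 lines: crism qmawk sqwq njqz dym rlzl odch
Hunk 2: at line 1 remove [qmawk,sqwq] add [ozc,gubeo] -> 7 lines: crism ozc gubeo njqz dym rlzl odch
Hunk 3: at line 1 remove [gubeo,njqz] add [lsd,atjlj,aamqv] -> 8 lines: crism ozc lsd atjlj aamqv dym rlzl odch
Hunk 4: at line 4 remove [aamqv] add [pknp,iyw] -> 9 lines: crism ozc lsd atjlj pknp iyw dym rlzl odch
Hunk 5: at line 5 remove [iyw] add [viy] -> 9 lines: crism ozc lsd atjlj pknp viy dym rlzl odch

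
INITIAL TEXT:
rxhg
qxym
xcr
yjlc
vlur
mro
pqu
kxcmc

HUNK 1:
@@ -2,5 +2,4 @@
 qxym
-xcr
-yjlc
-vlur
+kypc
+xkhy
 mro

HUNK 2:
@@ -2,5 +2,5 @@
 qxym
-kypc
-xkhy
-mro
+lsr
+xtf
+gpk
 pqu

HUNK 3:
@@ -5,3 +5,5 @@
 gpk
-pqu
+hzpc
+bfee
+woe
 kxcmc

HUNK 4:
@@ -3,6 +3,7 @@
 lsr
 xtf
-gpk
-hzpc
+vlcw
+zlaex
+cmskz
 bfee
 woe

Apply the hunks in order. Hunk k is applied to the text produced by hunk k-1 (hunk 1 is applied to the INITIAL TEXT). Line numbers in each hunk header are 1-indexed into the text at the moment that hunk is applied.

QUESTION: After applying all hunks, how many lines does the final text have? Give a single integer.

Answer: 10

Derivation:
Hunk 1: at line 2 remove [xcr,yjlc,vlur] add [kypc,xkhy] -> 7 lines: rxhg qxym kypc xkhy mro pqu kxcmc
Hunk 2: at line 2 remove [kypc,xkhy,mro] add [lsr,xtf,gpk] -> 7 lines: rxhg qxym lsr xtf gpk pqu kxcmc
Hunk 3: at line 5 remove [pqu] add [hzpc,bfee,woe] -> 9 lines: rxhg qxym lsr xtf gpk hzpc bfee woe kxcmc
Hunk 4: at line 3 remove [gpk,hzpc] add [vlcw,zlaex,cmskz] -> 10 lines: rxhg qxym lsr xtf vlcw zlaex cmskz bfee woe kxcmc
Final line count: 10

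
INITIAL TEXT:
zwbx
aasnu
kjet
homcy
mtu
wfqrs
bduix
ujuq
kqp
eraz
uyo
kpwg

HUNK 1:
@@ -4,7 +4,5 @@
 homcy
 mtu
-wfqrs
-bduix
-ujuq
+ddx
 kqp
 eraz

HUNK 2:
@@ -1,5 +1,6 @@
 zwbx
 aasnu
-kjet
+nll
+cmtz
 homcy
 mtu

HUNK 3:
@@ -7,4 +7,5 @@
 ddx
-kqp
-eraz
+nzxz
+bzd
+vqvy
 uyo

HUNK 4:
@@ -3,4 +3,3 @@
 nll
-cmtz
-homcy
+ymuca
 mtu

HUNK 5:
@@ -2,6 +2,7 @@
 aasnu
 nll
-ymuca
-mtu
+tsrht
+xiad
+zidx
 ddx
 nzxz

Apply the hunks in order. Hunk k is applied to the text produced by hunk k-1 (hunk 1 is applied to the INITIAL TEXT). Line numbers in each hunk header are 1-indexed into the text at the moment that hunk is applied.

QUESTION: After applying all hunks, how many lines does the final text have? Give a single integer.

Answer: 12

Derivation:
Hunk 1: at line 4 remove [wfqrs,bduix,ujuq] add [ddx] -> 10 lines: zwbx aasnu kjet homcy mtu ddx kqp eraz uyo kpwg
Hunk 2: at line 1 remove [kjet] add [nll,cmtz] -> 11 lines: zwbx aasnu nll cmtz homcy mtu ddx kqp eraz uyo kpwg
Hunk 3: at line 7 remove [kqp,eraz] add [nzxz,bzd,vqvy] -> 12 lines: zwbx aasnu nll cmtz homcy mtu ddx nzxz bzd vqvy uyo kpwg
Hunk 4: at line 3 remove [cmtz,homcy] add [ymuca] -> 11 lines: zwbx aasnu nll ymuca mtu ddx nzxz bzd vqvy uyo kpwg
Hunk 5: at line 2 remove [ymuca,mtu] add [tsrht,xiad,zidx] -> 12 lines: zwbx aasnu nll tsrht xiad zidx ddx nzxz bzd vqvy uyo kpwg
Final line count: 12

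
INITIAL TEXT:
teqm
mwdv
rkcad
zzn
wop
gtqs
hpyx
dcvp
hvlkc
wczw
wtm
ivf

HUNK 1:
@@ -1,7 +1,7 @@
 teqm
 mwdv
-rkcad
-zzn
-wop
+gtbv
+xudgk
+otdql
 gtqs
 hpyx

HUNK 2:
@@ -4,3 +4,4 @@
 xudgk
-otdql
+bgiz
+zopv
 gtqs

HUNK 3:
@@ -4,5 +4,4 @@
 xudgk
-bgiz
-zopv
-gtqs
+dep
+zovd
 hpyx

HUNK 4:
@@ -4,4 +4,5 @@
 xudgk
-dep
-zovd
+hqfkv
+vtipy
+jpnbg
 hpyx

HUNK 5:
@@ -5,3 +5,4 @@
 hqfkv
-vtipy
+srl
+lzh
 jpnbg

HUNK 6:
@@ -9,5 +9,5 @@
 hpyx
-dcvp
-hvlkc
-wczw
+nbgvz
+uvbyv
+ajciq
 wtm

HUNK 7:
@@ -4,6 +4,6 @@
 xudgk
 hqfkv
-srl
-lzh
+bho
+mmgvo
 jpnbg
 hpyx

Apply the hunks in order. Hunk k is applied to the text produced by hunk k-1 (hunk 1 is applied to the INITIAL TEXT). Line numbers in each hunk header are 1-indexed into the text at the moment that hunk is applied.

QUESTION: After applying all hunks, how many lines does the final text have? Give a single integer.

Answer: 14

Derivation:
Hunk 1: at line 1 remove [rkcad,zzn,wop] add [gtbv,xudgk,otdql] -> 12 lines: teqm mwdv gtbv xudgk otdql gtqs hpyx dcvp hvlkc wczw wtm ivf
Hunk 2: at line 4 remove [otdql] add [bgiz,zopv] -> 13 lines: teqm mwdv gtbv xudgk bgiz zopv gtqs hpyx dcvp hvlkc wczw wtm ivf
Hunk 3: at line 4 remove [bgiz,zopv,gtqs] add [dep,zovd] -> 12 lines: teqm mwdv gtbv xudgk dep zovd hpyx dcvp hvlkc wczw wtm ivf
Hunk 4: at line 4 remove [dep,zovd] add [hqfkv,vtipy,jpnbg] -> 13 lines: teqm mwdv gtbv xudgk hqfkv vtipy jpnbg hpyx dcvp hvlkc wczw wtm ivf
Hunk 5: at line 5 remove [vtipy] add [srl,lzh] -> 14 lines: teqm mwdv gtbv xudgk hqfkv srl lzh jpnbg hpyx dcvp hvlkc wczw wtm ivf
Hunk 6: at line 9 remove [dcvp,hvlkc,wczw] add [nbgvz,uvbyv,ajciq] -> 14 lines: teqm mwdv gtbv xudgk hqfkv srl lzh jpnbg hpyx nbgvz uvbyv ajciq wtm ivf
Hunk 7: at line 4 remove [srl,lzh] add [bho,mmgvo] -> 14 lines: teqm mwdv gtbv xudgk hqfkv bho mmgvo jpnbg hpyx nbgvz uvbyv ajciq wtm ivf
Final line count: 14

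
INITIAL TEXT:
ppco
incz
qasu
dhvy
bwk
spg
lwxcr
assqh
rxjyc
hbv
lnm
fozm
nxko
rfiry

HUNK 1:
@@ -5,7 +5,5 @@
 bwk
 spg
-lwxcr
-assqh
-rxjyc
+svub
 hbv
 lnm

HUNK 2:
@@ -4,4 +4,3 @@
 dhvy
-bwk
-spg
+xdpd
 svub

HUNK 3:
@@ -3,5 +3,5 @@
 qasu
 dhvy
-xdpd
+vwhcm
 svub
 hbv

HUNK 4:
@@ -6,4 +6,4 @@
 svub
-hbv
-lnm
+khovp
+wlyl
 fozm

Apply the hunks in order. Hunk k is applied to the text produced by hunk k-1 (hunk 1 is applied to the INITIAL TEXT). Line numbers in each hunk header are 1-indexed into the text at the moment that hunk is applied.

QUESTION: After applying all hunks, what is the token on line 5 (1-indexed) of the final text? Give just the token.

Hunk 1: at line 5 remove [lwxcr,assqh,rxjyc] add [svub] -> 12 lines: ppco incz qasu dhvy bwk spg svub hbv lnm fozm nxko rfiry
Hunk 2: at line 4 remove [bwk,spg] add [xdpd] -> 11 lines: ppco incz qasu dhvy xdpd svub hbv lnm fozm nxko rfiry
Hunk 3: at line 3 remove [xdpd] add [vwhcm] -> 11 lines: ppco incz qasu dhvy vwhcm svub hbv lnm fozm nxko rfiry
Hunk 4: at line 6 remove [hbv,lnm] add [khovp,wlyl] -> 11 lines: ppco incz qasu dhvy vwhcm svub khovp wlyl fozm nxko rfiry
Final line 5: vwhcm

Answer: vwhcm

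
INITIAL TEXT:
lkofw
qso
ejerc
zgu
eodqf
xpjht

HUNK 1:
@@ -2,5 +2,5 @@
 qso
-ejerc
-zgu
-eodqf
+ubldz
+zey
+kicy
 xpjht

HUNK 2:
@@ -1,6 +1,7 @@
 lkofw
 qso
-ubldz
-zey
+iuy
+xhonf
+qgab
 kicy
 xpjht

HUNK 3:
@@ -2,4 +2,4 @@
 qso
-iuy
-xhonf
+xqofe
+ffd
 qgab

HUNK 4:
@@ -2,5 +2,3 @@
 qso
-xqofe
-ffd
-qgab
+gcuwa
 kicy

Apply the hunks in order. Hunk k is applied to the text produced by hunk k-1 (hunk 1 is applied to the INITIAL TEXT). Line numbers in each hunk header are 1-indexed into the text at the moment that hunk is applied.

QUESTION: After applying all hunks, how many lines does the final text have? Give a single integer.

Hunk 1: at line 2 remove [ejerc,zgu,eodqf] add [ubldz,zey,kicy] -> 6 lines: lkofw qso ubldz zey kicy xpjht
Hunk 2: at line 1 remove [ubldz,zey] add [iuy,xhonf,qgab] -> 7 lines: lkofw qso iuy xhonf qgab kicy xpjht
Hunk 3: at line 2 remove [iuy,xhonf] add [xqofe,ffd] -> 7 lines: lkofw qso xqofe ffd qgab kicy xpjht
Hunk 4: at line 2 remove [xqofe,ffd,qgab] add [gcuwa] -> 5 lines: lkofw qso gcuwa kicy xpjht
Final line count: 5

Answer: 5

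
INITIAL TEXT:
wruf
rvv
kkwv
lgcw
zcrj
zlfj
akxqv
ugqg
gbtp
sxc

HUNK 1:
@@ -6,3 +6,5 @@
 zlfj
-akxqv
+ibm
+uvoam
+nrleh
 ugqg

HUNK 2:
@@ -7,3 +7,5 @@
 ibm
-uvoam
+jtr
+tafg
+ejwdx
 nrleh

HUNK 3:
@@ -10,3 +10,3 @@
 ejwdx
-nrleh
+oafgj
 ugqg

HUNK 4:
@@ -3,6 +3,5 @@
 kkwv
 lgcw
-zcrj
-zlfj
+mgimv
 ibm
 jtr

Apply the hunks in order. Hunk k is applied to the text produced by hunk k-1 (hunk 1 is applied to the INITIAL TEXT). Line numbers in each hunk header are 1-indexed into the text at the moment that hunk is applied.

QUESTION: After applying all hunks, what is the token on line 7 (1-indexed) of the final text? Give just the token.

Hunk 1: at line 6 remove [akxqv] add [ibm,uvoam,nrleh] -> 12 lines: wruf rvv kkwv lgcw zcrj zlfj ibm uvoam nrleh ugqg gbtp sxc
Hunk 2: at line 7 remove [uvoam] add [jtr,tafg,ejwdx] -> 14 lines: wruf rvv kkwv lgcw zcrj zlfj ibm jtr tafg ejwdx nrleh ugqg gbtp sxc
Hunk 3: at line 10 remove [nrleh] add [oafgj] -> 14 lines: wruf rvv kkwv lgcw zcrj zlfj ibm jtr tafg ejwdx oafgj ugqg gbtp sxc
Hunk 4: at line 3 remove [zcrj,zlfj] add [mgimv] -> 13 lines: wruf rvv kkwv lgcw mgimv ibm jtr tafg ejwdx oafgj ugqg gbtp sxc
Final line 7: jtr

Answer: jtr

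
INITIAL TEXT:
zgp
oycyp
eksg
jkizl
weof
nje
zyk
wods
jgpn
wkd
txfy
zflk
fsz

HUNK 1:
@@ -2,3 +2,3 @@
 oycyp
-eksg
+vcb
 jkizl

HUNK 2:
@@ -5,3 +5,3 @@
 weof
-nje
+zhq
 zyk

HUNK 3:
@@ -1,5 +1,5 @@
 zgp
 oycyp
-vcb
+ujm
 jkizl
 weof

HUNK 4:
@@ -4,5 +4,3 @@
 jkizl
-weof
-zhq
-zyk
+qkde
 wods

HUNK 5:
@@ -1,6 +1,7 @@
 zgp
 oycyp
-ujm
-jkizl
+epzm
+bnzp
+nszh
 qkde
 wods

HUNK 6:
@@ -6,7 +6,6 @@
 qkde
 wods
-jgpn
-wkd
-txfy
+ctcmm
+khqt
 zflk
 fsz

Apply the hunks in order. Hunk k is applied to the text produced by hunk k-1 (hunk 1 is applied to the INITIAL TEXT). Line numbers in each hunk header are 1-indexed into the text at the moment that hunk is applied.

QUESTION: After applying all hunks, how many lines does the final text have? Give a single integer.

Hunk 1: at line 2 remove [eksg] add [vcb] -> 13 lines: zgp oycyp vcb jkizl weof nje zyk wods jgpn wkd txfy zflk fsz
Hunk 2: at line 5 remove [nje] add [zhq] -> 13 lines: zgp oycyp vcb jkizl weof zhq zyk wods jgpn wkd txfy zflk fsz
Hunk 3: at line 1 remove [vcb] add [ujm] -> 13 lines: zgp oycyp ujm jkizl weof zhq zyk wods jgpn wkd txfy zflk fsz
Hunk 4: at line 4 remove [weof,zhq,zyk] add [qkde] -> 11 lines: zgp oycyp ujm jkizl qkde wods jgpn wkd txfy zflk fsz
Hunk 5: at line 1 remove [ujm,jkizl] add [epzm,bnzp,nszh] -> 12 lines: zgp oycyp epzm bnzp nszh qkde wods jgpn wkd txfy zflk fsz
Hunk 6: at line 6 remove [jgpn,wkd,txfy] add [ctcmm,khqt] -> 11 lines: zgp oycyp epzm bnzp nszh qkde wods ctcmm khqt zflk fsz
Final line count: 11

Answer: 11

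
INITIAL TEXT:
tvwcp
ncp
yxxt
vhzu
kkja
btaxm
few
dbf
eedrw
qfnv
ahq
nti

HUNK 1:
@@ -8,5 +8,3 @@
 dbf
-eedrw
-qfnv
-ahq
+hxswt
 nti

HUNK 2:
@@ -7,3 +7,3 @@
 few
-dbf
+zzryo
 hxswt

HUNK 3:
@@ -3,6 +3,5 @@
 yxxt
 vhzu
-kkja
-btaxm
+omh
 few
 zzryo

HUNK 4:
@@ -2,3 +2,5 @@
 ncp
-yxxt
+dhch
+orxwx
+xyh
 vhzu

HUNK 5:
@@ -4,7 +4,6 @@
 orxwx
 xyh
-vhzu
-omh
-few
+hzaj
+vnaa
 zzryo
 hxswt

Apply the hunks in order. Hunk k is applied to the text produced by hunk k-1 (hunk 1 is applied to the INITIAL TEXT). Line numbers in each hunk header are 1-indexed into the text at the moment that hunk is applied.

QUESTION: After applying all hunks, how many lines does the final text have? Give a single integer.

Hunk 1: at line 8 remove [eedrw,qfnv,ahq] add [hxswt] -> 10 lines: tvwcp ncp yxxt vhzu kkja btaxm few dbf hxswt nti
Hunk 2: at line 7 remove [dbf] add [zzryo] -> 10 lines: tvwcp ncp yxxt vhzu kkja btaxm few zzryo hxswt nti
Hunk 3: at line 3 remove [kkja,btaxm] add [omh] -> 9 lines: tvwcp ncp yxxt vhzu omh few zzryo hxswt nti
Hunk 4: at line 2 remove [yxxt] add [dhch,orxwx,xyh] -> 11 lines: tvwcp ncp dhch orxwx xyh vhzu omh few zzryo hxswt nti
Hunk 5: at line 4 remove [vhzu,omh,few] add [hzaj,vnaa] -> 10 lines: tvwcp ncp dhch orxwx xyh hzaj vnaa zzryo hxswt nti
Final line count: 10

Answer: 10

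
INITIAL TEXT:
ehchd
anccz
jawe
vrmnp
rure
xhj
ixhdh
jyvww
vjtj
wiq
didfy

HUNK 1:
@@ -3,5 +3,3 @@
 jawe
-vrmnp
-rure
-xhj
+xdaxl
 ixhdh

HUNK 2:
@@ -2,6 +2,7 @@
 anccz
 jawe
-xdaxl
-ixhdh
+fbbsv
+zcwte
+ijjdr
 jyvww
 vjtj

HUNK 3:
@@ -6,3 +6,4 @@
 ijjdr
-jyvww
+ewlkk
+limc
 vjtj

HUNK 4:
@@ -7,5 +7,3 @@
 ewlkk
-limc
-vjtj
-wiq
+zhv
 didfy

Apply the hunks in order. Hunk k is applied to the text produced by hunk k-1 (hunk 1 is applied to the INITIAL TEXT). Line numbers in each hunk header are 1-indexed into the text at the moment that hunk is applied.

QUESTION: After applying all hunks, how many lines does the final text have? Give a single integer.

Answer: 9

Derivation:
Hunk 1: at line 3 remove [vrmnp,rure,xhj] add [xdaxl] -> 9 lines: ehchd anccz jawe xdaxl ixhdh jyvww vjtj wiq didfy
Hunk 2: at line 2 remove [xdaxl,ixhdh] add [fbbsv,zcwte,ijjdr] -> 10 lines: ehchd anccz jawe fbbsv zcwte ijjdr jyvww vjtj wiq didfy
Hunk 3: at line 6 remove [jyvww] add [ewlkk,limc] -> 11 lines: ehchd anccz jawe fbbsv zcwte ijjdr ewlkk limc vjtj wiq didfy
Hunk 4: at line 7 remove [limc,vjtj,wiq] add [zhv] -> 9 lines: ehchd anccz jawe fbbsv zcwte ijjdr ewlkk zhv didfy
Final line count: 9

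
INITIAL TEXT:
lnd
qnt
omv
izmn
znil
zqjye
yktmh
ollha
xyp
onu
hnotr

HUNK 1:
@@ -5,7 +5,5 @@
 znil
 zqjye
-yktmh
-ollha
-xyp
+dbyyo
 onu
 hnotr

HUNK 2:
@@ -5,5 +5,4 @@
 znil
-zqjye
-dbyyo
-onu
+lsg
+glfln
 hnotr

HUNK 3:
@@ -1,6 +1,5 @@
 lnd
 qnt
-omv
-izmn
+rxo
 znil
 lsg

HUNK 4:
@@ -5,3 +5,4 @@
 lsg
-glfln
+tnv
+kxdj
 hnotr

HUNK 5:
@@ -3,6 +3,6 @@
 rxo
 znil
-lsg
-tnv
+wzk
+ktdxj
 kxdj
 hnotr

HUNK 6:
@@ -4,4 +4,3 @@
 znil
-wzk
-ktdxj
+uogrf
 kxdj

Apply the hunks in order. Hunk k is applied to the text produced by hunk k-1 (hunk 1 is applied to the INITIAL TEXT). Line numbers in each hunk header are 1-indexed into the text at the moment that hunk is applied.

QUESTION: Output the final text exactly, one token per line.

Answer: lnd
qnt
rxo
znil
uogrf
kxdj
hnotr

Derivation:
Hunk 1: at line 5 remove [yktmh,ollha,xyp] add [dbyyo] -> 9 lines: lnd qnt omv izmn znil zqjye dbyyo onu hnotr
Hunk 2: at line 5 remove [zqjye,dbyyo,onu] add [lsg,glfln] -> 8 lines: lnd qnt omv izmn znil lsg glfln hnotr
Hunk 3: at line 1 remove [omv,izmn] add [rxo] -> 7 lines: lnd qnt rxo znil lsg glfln hnotr
Hunk 4: at line 5 remove [glfln] add [tnv,kxdj] -> 8 lines: lnd qnt rxo znil lsg tnv kxdj hnotr
Hunk 5: at line 3 remove [lsg,tnv] add [wzk,ktdxj] -> 8 lines: lnd qnt rxo znil wzk ktdxj kxdj hnotr
Hunk 6: at line 4 remove [wzk,ktdxj] add [uogrf] -> 7 lines: lnd qnt rxo znil uogrf kxdj hnotr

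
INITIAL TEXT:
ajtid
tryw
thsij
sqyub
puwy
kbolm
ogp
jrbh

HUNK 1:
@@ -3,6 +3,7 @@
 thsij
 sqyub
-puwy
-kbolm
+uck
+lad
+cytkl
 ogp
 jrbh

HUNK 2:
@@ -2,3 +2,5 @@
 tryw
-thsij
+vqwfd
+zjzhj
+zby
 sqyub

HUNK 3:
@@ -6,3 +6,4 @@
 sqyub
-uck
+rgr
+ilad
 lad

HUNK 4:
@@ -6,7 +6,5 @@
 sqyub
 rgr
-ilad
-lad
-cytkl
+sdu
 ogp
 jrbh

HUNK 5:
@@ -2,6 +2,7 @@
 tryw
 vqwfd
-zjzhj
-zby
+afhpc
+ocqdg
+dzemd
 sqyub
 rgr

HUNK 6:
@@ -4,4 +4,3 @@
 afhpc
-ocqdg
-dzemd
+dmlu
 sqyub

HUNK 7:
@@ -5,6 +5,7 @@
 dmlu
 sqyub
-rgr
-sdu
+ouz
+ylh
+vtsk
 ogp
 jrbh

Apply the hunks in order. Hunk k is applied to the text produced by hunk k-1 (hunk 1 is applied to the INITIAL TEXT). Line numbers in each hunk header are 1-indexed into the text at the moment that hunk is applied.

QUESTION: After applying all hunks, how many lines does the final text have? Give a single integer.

Answer: 11

Derivation:
Hunk 1: at line 3 remove [puwy,kbolm] add [uck,lad,cytkl] -> 9 lines: ajtid tryw thsij sqyub uck lad cytkl ogp jrbh
Hunk 2: at line 2 remove [thsij] add [vqwfd,zjzhj,zby] -> 11 lines: ajtid tryw vqwfd zjzhj zby sqyub uck lad cytkl ogp jrbh
Hunk 3: at line 6 remove [uck] add [rgr,ilad] -> 12 lines: ajtid tryw vqwfd zjzhj zby sqyub rgr ilad lad cytkl ogp jrbh
Hunk 4: at line 6 remove [ilad,lad,cytkl] add [sdu] -> 10 lines: ajtid tryw vqwfd zjzhj zby sqyub rgr sdu ogp jrbh
Hunk 5: at line 2 remove [zjzhj,zby] add [afhpc,ocqdg,dzemd] -> 11 lines: ajtid tryw vqwfd afhpc ocqdg dzemd sqyub rgr sdu ogp jrbh
Hunk 6: at line 4 remove [ocqdg,dzemd] add [dmlu] -> 10 lines: ajtid tryw vqwfd afhpc dmlu sqyub rgr sdu ogp jrbh
Hunk 7: at line 5 remove [rgr,sdu] add [ouz,ylh,vtsk] -> 11 lines: ajtid tryw vqwfd afhpc dmlu sqyub ouz ylh vtsk ogp jrbh
Final line count: 11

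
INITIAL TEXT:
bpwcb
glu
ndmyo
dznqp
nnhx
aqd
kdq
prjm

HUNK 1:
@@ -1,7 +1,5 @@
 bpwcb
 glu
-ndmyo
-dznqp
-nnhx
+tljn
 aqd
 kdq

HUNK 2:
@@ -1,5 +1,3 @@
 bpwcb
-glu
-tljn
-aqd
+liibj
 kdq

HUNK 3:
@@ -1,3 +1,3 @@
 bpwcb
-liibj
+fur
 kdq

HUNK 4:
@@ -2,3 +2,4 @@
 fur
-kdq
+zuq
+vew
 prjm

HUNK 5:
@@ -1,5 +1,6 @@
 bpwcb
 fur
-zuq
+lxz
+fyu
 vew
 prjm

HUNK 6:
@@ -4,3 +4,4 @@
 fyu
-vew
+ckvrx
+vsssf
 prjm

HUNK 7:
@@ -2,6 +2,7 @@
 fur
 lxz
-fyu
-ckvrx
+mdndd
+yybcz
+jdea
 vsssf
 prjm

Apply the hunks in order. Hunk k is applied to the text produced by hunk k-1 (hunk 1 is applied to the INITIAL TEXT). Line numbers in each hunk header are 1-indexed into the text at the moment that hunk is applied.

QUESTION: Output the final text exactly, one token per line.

Answer: bpwcb
fur
lxz
mdndd
yybcz
jdea
vsssf
prjm

Derivation:
Hunk 1: at line 1 remove [ndmyo,dznqp,nnhx] add [tljn] -> 6 lines: bpwcb glu tljn aqd kdq prjm
Hunk 2: at line 1 remove [glu,tljn,aqd] add [liibj] -> 4 lines: bpwcb liibj kdq prjm
Hunk 3: at line 1 remove [liibj] add [fur] -> 4 lines: bpwcb fur kdq prjm
Hunk 4: at line 2 remove [kdq] add [zuq,vew] -> 5 lines: bpwcb fur zuq vew prjm
Hunk 5: at line 1 remove [zuq] add [lxz,fyu] -> 6 lines: bpwcb fur lxz fyu vew prjm
Hunk 6: at line 4 remove [vew] add [ckvrx,vsssf] -> 7 lines: bpwcb fur lxz fyu ckvrx vsssf prjm
Hunk 7: at line 2 remove [fyu,ckvrx] add [mdndd,yybcz,jdea] -> 8 lines: bpwcb fur lxz mdndd yybcz jdea vsssf prjm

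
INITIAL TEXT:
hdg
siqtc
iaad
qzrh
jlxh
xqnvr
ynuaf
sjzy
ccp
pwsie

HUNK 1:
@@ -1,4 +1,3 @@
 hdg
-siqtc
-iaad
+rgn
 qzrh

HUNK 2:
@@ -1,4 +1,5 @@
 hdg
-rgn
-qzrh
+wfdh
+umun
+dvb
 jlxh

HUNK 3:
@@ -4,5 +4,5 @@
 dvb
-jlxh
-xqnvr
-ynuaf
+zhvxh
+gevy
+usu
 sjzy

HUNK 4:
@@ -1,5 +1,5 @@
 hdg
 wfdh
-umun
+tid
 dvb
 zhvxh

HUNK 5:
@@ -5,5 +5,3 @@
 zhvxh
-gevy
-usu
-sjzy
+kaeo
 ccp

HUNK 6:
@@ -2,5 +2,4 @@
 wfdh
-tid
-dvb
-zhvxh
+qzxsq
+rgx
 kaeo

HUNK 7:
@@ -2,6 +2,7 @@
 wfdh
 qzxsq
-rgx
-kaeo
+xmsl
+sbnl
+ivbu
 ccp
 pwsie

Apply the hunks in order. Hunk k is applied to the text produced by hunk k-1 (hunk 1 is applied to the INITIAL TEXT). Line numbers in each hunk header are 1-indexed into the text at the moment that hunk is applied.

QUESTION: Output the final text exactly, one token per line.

Answer: hdg
wfdh
qzxsq
xmsl
sbnl
ivbu
ccp
pwsie

Derivation:
Hunk 1: at line 1 remove [siqtc,iaad] add [rgn] -> 9 lines: hdg rgn qzrh jlxh xqnvr ynuaf sjzy ccp pwsie
Hunk 2: at line 1 remove [rgn,qzrh] add [wfdh,umun,dvb] -> 10 lines: hdg wfdh umun dvb jlxh xqnvr ynuaf sjzy ccp pwsie
Hunk 3: at line 4 remove [jlxh,xqnvr,ynuaf] add [zhvxh,gevy,usu] -> 10 lines: hdg wfdh umun dvb zhvxh gevy usu sjzy ccp pwsie
Hunk 4: at line 1 remove [umun] add [tid] -> 10 lines: hdg wfdh tid dvb zhvxh gevy usu sjzy ccp pwsie
Hunk 5: at line 5 remove [gevy,usu,sjzy] add [kaeo] -> 8 lines: hdg wfdh tid dvb zhvxh kaeo ccp pwsie
Hunk 6: at line 2 remove [tid,dvb,zhvxh] add [qzxsq,rgx] -> 7 lines: hdg wfdh qzxsq rgx kaeo ccp pwsie
Hunk 7: at line 2 remove [rgx,kaeo] add [xmsl,sbnl,ivbu] -> 8 lines: hdg wfdh qzxsq xmsl sbnl ivbu ccp pwsie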